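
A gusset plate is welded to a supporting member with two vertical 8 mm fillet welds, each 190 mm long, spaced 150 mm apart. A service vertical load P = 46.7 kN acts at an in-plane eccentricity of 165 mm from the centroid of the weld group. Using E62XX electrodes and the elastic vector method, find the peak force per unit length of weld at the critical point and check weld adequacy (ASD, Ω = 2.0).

E62XX → F_EXX = 620 MPa.
Total weld length L_w = 380 mm. Treat welds as unit-width lines.
Polar moment about centroid: J = 2[d³/12 + d(b/2)²] = 2[190³/12 + 190×75²] = 3281000 mm³.
Direct shear f_v = P/L_w = 46.7×10³ / 380 = 122.9 N/mm (vertical).
Torsion M = P·e = 46.7×10³ × 165 = 7705500 N·mm.
Critical point at (x, y) = (75, 95) from centroid. f_tx = M·y/J = 223.1 N/mm; f_ty = M·x/J = 176.2 N/mm.
Resultant f_max = √[f_tx² + (f_v + f_ty)²] = √[223.1² + (122.9 + 176.2)²] = 373.1 N/mm.
Capacity per unit length: r_n/Ω = (1/2.0) × 0.6 × 620 × (0.707 × 8) = 1052 N/mm.
373.1 ≤ 1052 → adequate.

f_max ≈ 373 N/mm; adequate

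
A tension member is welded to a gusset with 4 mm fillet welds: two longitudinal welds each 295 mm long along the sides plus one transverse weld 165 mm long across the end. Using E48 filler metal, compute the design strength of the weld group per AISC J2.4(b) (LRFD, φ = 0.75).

E48XX → F_EXX = 480 MPa.
t_e = 0.707 × 4 = 2.828 mm.
R_nwl = 0.6 × 480 × 2.828 × 590 × 10⁻³ = 480.5 kN (longitudinal, 2 welds).
R_nwt = 0.6 × 480 × 2.828 × 165 × 10⁻³ = 134.4 kN (transverse, base value).
(i) R_nwl + R_nwt = 614.9 kN; (ii) 0.85 R_nwl + 1.5 R_nwt = 610 kN.
R_n = max = 614.9 kN [governs: (i)]; φR_n = 461.2 kN.

φR_n ≈ 461 kN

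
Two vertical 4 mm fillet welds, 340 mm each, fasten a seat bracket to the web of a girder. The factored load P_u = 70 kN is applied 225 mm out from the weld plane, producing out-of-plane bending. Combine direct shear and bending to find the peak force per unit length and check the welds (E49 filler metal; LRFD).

E49XX → F_EXX = 490 MPa.
L_w = 2 × 340 = 680 mm; section modulus (unit throat) S = 2 × L²/6 = 38530 mm².
Direct shear f_v = P/L_w = 70×10³/680 = 102.9 N/mm.
Moment M = P × e = 70×10³ × 225 = 15750000 N·mm; bending f_b = M/S = 408.7 N/mm.
f_max = √(f_v² + f_b²) = √(102.9² + 408.7²) = 421.5 N/mm.
φr_n = 0.75 × 0.6 × 490 × (0.707 × 4) = 623.6 N/mm → adequate.

f_max ≈ 422 N/mm; adequate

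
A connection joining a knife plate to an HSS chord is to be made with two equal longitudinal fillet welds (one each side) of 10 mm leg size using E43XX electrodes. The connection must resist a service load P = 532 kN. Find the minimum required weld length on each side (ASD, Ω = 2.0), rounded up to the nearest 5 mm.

L = 295 mm on each side

E43XX → F_EXX = 430 MPa.
Throat t_e = 0.707 × 10 = 7.07 mm.
r_n/Ω = (0.6 × 430 × 7.07) / 2.0 = 912 N/mm = 0.912 kN/mm.
L_req = P / (r_n/Ω) = 532 / 0.912 = 583.3 mm total.
Per side: 583.3 / 2 = 291.7 mm.
Round up → use L = 295 mm on each side.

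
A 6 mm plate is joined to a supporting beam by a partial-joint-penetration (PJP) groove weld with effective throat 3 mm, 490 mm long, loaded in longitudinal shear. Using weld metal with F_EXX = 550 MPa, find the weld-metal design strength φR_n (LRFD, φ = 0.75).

Effective throat (given) t_e = 3 mm.
A_we = 3 × 490 = 1470 mm².
F_nw = 0.6 F_EXX = 330 MPa.
φR_n = 0.75 × 330 × 1470 × 10⁻³ = 363.8 kN.

φR_n ≈ 364 kN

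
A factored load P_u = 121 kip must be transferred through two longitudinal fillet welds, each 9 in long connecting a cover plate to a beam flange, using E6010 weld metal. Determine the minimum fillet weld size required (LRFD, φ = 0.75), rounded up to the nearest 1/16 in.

E60XX → F_EXX = 60 ksi.
Total weld length L = 18 in.
Required throat t_e = P_u / (φ × 0.6 F_EXX × L) = 121 / (0.75 × 0.6 × 60 × 18) = 0.249 in.
Required leg w = t_e / 0.707 = 0.3522 in → use 3/8 in.

w = 3/8 in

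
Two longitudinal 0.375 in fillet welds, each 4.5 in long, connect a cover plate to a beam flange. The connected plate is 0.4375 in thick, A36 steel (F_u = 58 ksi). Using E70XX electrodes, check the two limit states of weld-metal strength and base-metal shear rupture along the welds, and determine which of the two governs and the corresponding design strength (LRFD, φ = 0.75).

φR_n ≈ 75.2 kips (weld metal governs)

E70XX → F_EXX = 70 ksi.
t_e = 0.707 × 0.375 = 0.2651 in; L = 9 in.
Weld metal: φR_n = 0.75 × 0.6 × 70 × 0.2651 × 9 = 75.16 kips.
Base metal (shear rupture): φR_n = 0.75 × 0.6 × 58 × 0.4375 × 9 = 102.8 kips.
Governing: weld metal.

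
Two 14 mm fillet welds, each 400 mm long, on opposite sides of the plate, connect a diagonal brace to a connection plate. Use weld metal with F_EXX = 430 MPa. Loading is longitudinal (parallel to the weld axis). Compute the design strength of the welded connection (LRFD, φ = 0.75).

Effective throat t_e = 0.707 × 14 = 9.898 mm.
Total length L = 800 mm; A_we = 9.898 × 800 = 7918 mm².
F_nw = 0.6 F_EXX = 0.6 × 430 = 258 MPa.
φR_n = 0.75 × 258 × 7918 × 10⁻³ = 1532 kN.

φR_n ≈ 1530 kN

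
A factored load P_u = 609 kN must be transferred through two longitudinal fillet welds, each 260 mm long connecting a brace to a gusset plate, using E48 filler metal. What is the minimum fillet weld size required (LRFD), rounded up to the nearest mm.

w = 8 mm

E48XX → F_EXX = 480 MPa.
Total weld length L = 520 mm.
Required throat t_e = P_u / (φ × 0.6 F_EXX × L) = 609 / (0.75 × 0.6 × 480 × 520 × 10⁻³) = 5.422 mm.
Required leg w = t_e / 0.707 = 7.669 mm → use 8 mm.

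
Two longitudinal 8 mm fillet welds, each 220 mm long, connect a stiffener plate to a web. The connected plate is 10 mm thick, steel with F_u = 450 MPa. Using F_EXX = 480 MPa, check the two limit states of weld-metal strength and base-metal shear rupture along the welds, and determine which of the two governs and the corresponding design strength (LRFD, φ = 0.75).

t_e = 0.707 × 8 = 5.656 mm; L = 440 mm.
Weld metal: φR_n = 0.75 × 0.6 × 480 × 5.656 × 440 × 10⁻³ = 537.5 kN.
Base metal (shear rupture): φR_n = 0.75 × 0.6 × 450 × 10 × 440 × 10⁻³ = 891 kN.
Governing: weld metal.

φR_n ≈ 538 kN (weld metal governs)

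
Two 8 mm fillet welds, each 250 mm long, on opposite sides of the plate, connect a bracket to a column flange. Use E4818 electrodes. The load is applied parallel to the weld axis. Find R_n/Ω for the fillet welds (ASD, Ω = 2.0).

R_n/Ω ≈ 407 kN

E48XX → F_EXX = 480 MPa.
Effective throat t_e = 0.707 × 8 = 5.656 mm.
Total length L = 500 mm; A_we = 5.656 × 500 = 2828 mm².
F_nw = 0.6 F_EXX = 0.6 × 480 = 288 MPa.
R_n = 288 × 2828 × 10⁻³ = 814.5 kN; R_n/Ω = 814.5/2.0 = 407.2 kN.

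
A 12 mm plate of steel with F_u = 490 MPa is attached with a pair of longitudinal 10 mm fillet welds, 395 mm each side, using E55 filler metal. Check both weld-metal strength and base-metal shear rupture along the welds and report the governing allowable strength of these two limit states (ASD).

R_n/Ω ≈ 922 kN (weld metal governs)

E55XX → F_EXX = 550 MPa.
t_e = 0.707 × 10 = 7.07 mm; L = 790 mm.
Weld metal: R_n/Ω = (1/2.0) × 0.6 × 550 × 7.07 × 790 × 10⁻³ = 921.6 kN.
Base metal (shear rupture): R_n/Ω = (1/2.0) × 0.6 × 490 × 12 × 790 × 10⁻³ = 1394 kN.
Governing: weld metal.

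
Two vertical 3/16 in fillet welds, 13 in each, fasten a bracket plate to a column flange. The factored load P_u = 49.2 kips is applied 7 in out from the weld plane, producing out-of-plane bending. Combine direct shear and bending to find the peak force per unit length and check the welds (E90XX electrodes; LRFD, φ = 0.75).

E90XX → F_EXX = 90 ksi.
L_w = 2 × 13 = 26 in; section modulus (unit throat) S = 2 × L²/6 = 56.33 in².
Direct shear f_v = P/L_w = 49.2/26 = 1.892 kip/in.
Moment M = P × e = 49.2 × 7 = 344.4 kip·in; bending f_b = M/S = 6.114 kip/in.
f_max = √(f_v² + f_b²) = √(1.892² + 6.114²) = 6.4 kip/in.
φr_n = 0.75 × 0.6 × 90 × (0.707 × 0.1875) = 5.369 kip/in → NOT adequate.

f_max ≈ 6.4 kip/in; NOT adequate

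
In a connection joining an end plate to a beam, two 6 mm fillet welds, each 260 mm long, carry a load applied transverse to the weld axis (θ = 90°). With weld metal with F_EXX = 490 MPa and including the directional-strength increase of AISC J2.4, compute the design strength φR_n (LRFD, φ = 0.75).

t_e = 0.707 × 6 = 4.242 mm; A_we = 4.242 × 520 = 2206 mm².
Directional factor: 1.0 + 0.5 sin^1.5(90°) = 1.5.
F_nw = 0.6 × 490 × 1.5 = 441 MPa.
φR_n = 0.75 × 441 × 2206 × 10⁻³ = 729.6 kN.

φR_n ≈ 730 kN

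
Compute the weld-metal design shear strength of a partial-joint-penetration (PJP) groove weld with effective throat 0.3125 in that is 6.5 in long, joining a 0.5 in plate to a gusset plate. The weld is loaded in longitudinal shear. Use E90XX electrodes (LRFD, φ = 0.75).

φR_n ≈ 82.3 kip

E90XX → F_EXX = 90 ksi.
Effective throat (given) t_e = 0.3125 in.
A_we = 0.3125 × 6.5 = 2.031 in².
F_nw = 0.6 F_EXX = 54 ksi.
φR_n = 0.75 × 54 × 2.031 = 82.27 kip.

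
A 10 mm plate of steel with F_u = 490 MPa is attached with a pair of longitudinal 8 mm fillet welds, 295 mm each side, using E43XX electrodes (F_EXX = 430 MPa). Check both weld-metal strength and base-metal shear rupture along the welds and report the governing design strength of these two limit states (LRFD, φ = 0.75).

t_e = 0.707 × 8 = 5.656 mm; L = 590 mm.
Weld metal: φR_n = 0.75 × 0.6 × 430 × 5.656 × 590 × 10⁻³ = 645.7 kN.
Base metal (shear rupture): φR_n = 0.75 × 0.6 × 490 × 10 × 590 × 10⁻³ = 1301 kN.
Governing: weld metal.

φR_n ≈ 646 kN (weld metal governs)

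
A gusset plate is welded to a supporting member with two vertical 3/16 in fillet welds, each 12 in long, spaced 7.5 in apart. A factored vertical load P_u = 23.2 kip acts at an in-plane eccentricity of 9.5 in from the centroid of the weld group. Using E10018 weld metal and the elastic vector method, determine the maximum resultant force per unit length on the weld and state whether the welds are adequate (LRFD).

f_max ≈ 3.12 kip/in; adequate

E100XX → F_EXX = 100 ksi.
Total weld length L_w = 24 in. Treat welds as unit-width lines.
Polar moment about centroid: J = 2[d³/12 + d(b/2)²] = 2[12³/12 + 12×3.75²] = 625.5 in³.
Direct shear f_v = P/L_w = 23.2 / 24 = 0.9667 kip/in (vertical).
Torsion M = P·e = 23.2 × 9.5 = 220.4 kip·in.
Critical point at (x, y) = (3.75, 6) from centroid. f_tx = M·y/J = 2.114 kip/in; f_ty = M·x/J = 1.321 kip/in.
Resultant f_max = √[f_tx² + (f_v + f_ty)²] = √[2.114² + (0.9667 + 1.321)²] = 3.115 kip/in.
Capacity per unit length: φr_n = 0.75 × 0.6 × 100 × (0.707 × 0.1875) = 5.965 kip/in.
3.115 ≤ 5.965 → adequate.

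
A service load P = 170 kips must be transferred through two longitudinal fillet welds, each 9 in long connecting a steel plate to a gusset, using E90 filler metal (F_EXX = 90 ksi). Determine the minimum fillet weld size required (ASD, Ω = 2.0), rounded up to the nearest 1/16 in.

w = 1/2 in

Total weld length L = 18 in.
Required throat t_e = P × Ω / (0.6 F_EXX × L) = 170 × 2.0 / (0.6 × 90 × 18) = 0.3498 in.
Required leg w = t_e / 0.707 = 0.4948 in → use 1/2 in.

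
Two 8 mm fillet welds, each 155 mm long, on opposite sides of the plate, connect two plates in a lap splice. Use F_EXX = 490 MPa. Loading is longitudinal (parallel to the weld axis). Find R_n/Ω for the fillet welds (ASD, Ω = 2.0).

Effective throat t_e = 0.707 × 8 = 5.656 mm.
Total length L = 310 mm; A_we = 5.656 × 310 = 1753 mm².
F_nw = 0.6 F_EXX = 0.6 × 490 = 294 MPa.
R_n = 294 × 1753 × 10⁻³ = 515.5 kN; R_n/Ω = 515.5/2.0 = 257.7 kN.

R_n/Ω ≈ 258 kN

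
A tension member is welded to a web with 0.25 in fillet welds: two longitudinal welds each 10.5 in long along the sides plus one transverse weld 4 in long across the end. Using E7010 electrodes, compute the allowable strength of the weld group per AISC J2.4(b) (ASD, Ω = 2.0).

R_n/Ω ≈ 92.8 kips

E70XX → F_EXX = 70 ksi.
t_e = 0.707 × 0.25 = 0.1767 in.
R_nwl = 0.6 × 70 × 0.1767 × 21 = 155.9 kips (longitudinal, 2 welds).
R_nwt = 0.6 × 70 × 0.1767 × 4 = 29.69 kips (transverse, base value).
(i) R_nwl + R_nwt = 185.6 kips; (ii) 0.85 R_nwl + 1.5 R_nwt = 177.1 kips.
R_n = max = 185.6 kips [governs: (i)]; R_n/Ω = 92.79 kips.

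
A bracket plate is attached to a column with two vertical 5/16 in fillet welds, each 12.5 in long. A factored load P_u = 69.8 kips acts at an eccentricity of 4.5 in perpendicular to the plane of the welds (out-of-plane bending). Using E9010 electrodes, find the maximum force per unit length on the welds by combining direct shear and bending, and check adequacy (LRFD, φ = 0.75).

f_max ≈ 6.65 kip/in; adequate

E90XX → F_EXX = 90 ksi.
L_w = 2 × 12.5 = 25 in; section modulus (unit throat) S = 2 × L²/6 = 52.08 in².
Direct shear f_v = P/L_w = 69.8/25 = 2.792 kip/in.
Moment M = P × e = 69.8 × 4.5 = 314.1 kip·in; bending f_b = M/S = 6.031 kip/in.
f_max = √(f_v² + f_b²) = √(2.792² + 6.031²) = 6.646 kip/in.
φr_n = 0.75 × 0.6 × 90 × (0.707 × 0.3125) = 8.948 kip/in → adequate.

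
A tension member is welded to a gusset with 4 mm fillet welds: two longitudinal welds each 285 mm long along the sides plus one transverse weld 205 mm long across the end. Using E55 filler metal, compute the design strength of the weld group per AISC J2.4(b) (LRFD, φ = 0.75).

φR_n ≈ 554 kN

E55XX → F_EXX = 550 MPa.
t_e = 0.707 × 4 = 2.828 mm.
R_nwl = 0.6 × 550 × 2.828 × 570 × 10⁻³ = 531.9 kN (longitudinal, 2 welds).
R_nwt = 0.6 × 550 × 2.828 × 205 × 10⁻³ = 191.3 kN (transverse, base value).
(i) R_nwl + R_nwt = 723.3 kN; (ii) 0.85 R_nwl + 1.5 R_nwt = 739.1 kN.
R_n = max = 739.1 kN [governs: (ii)]; φR_n = 554.3 kN.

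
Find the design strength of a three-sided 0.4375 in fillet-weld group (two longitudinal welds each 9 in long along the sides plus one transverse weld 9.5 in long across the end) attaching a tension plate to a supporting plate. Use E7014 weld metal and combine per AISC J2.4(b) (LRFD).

E70XX → F_EXX = 70 ksi.
t_e = 0.707 × 0.4375 = 0.3093 in.
R_nwl = 0.6 × 70 × 0.3093 × 18 = 233.8 kips (longitudinal, 2 welds).
R_nwt = 0.6 × 70 × 0.3093 × 9.5 = 123.4 kips (transverse, base value).
(i) R_nwl + R_nwt = 357.3 kips; (ii) 0.85 R_nwl + 1.5 R_nwt = 383.9 kips.
R_n = max = 383.9 kips [governs: (ii)]; φR_n = 287.9 kips.

φR_n ≈ 288 kips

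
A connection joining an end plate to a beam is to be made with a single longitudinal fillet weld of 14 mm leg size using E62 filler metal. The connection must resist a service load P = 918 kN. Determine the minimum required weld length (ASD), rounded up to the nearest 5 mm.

L = 500 mm

E62XX → F_EXX = 620 MPa.
Throat t_e = 0.707 × 14 = 9.898 mm.
r_n/Ω = (0.6 × 620 × 9.898) / 2.0 = 1841 N/mm = 1.841 kN/mm.
L_req = P / (r_n/Ω) = 918 / 1.841 = 498.6 mm total.
Round up → use L = 500 mm.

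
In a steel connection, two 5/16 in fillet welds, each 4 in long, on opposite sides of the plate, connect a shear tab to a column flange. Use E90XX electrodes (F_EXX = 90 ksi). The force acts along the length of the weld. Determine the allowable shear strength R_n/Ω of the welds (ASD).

Effective throat t_e = 0.707 × 0.3125 = 0.2209 in.
Total length L = 8 in; A_we = 0.2209 × 8 = 1.767 in².
F_nw = 0.6 F_EXX = 0.6 × 90 = 54 ksi.
R_n = 54 × 1.767 = 95.44 kip; R_n/Ω = 95.44/2.0 = 47.72 kip.

R_n/Ω ≈ 47.7 kip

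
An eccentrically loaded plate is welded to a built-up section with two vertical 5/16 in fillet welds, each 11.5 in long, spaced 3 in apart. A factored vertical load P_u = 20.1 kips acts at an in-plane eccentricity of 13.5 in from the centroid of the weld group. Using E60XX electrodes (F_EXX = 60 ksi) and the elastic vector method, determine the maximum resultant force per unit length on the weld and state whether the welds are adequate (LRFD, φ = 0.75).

Total weld length L_w = 23 in. Treat welds as unit-width lines.
Polar moment about centroid: J = 2[d³/12 + d(b/2)²] = 2[11.5³/12 + 11.5×1.5²] = 305.2 in³.
Direct shear f_v = P/L_w = 20.1 / 23 = 0.8739 kip/in (vertical).
Torsion M = P·e = 20.1 × 13.5 = 271.35 kip·in.
Critical point at (x, y) = (1.5, 5.75) from centroid. f_tx = M·y/J = 5.112 kip/in; f_ty = M·x/J = 1.334 kip/in.
Resultant f_max = √[f_tx² + (f_v + f_ty)²] = √[5.112² + (0.8739 + 1.334)²] = 5.568 kip/in.
Capacity per unit length: φr_n = 0.75 × 0.6 × 60 × (0.707 × 0.3125) = 5.965 kip/in.
5.568 ≤ 5.965 → adequate.

f_max ≈ 5.57 kip/in; adequate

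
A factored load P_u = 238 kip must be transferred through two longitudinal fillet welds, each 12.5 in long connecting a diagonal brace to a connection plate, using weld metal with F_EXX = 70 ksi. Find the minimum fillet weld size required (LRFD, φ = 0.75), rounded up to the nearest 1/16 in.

Total weld length L = 25 in.
Required throat t_e = P_u / (φ × 0.6 F_EXX × L) = 238 / (0.75 × 0.6 × 70 × 25) = 0.3022 in.
Required leg w = t_e / 0.707 = 0.4275 in → use 7/16 in.

w = 7/16 in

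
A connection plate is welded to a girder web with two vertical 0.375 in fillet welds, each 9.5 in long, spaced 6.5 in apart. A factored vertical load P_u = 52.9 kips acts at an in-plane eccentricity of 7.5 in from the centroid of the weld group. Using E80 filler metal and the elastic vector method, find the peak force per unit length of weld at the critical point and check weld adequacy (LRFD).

f_max ≈ 8.53 kip/in; adequate

E80XX → F_EXX = 80 ksi.
Total weld length L_w = 19 in. Treat welds as unit-width lines.
Polar moment about centroid: J = 2[d³/12 + d(b/2)²] = 2[9.5³/12 + 9.5×3.25²] = 343.6 in³.
Direct shear f_v = P/L_w = 52.9 / 19 = 2.784 kip/in (vertical).
Torsion M = P·e = 52.9 × 7.5 = 396.75 kip·in.
Critical point at (x, y) = (3.25, 4.75) from centroid. f_tx = M·y/J = 5.485 kip/in; f_ty = M·x/J = 3.753 kip/in.
Resultant f_max = √[f_tx² + (f_v + f_ty)²] = √[5.485² + (2.784 + 3.753)²] = 8.533 kip/in.
Capacity per unit length: φr_n = 0.75 × 0.6 × 80 × (0.707 × 0.375) = 9.544 kip/in.
8.533 ≤ 9.544 → adequate.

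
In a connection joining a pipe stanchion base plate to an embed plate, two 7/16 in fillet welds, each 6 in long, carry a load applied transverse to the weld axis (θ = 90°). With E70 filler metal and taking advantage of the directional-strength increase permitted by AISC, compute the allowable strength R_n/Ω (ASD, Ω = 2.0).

R_n/Ω ≈ 117 kips

E70XX → F_EXX = 70 ksi.
t_e = 0.707 × 0.4375 = 0.3093 in; A_we = 0.3093 × 12 = 3.712 in².
Directional factor: 1.0 + 0.5 sin^1.5(90°) = 1.5.
F_nw = 0.6 × 70 × 1.5 = 63 ksi.
R_n/Ω = (63 × 3.712) / 2.0 = 116.9 kips.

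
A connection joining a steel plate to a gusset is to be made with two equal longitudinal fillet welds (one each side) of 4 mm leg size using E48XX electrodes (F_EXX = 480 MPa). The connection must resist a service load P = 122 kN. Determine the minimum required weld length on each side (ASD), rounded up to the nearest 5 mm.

Throat t_e = 0.707 × 4 = 2.828 mm.
r_n/Ω = (0.6 × 480 × 2.828) / 2.0 = 407.2 N/mm = 0.4072 kN/mm.
L_req = P / (r_n/Ω) = 122 / 0.4072 = 299.6 mm total.
Per side: 299.6 / 2 = 149.8 mm.
Round up → use L = 150 mm on each side.

L = 150 mm on each side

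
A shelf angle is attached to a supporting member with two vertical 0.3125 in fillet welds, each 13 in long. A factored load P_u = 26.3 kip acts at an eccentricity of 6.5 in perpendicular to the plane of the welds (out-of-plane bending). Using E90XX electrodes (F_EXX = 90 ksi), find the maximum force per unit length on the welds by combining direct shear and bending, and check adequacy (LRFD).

L_w = 2 × 13 = 26 in; section modulus (unit throat) S = 2 × L²/6 = 56.33 in².
Direct shear f_v = P/L_w = 26.3/26 = 1.012 kip/in.
Moment M = P × e = 26.3 × 6.5 = 170.95 kip·in; bending f_b = M/S = 3.035 kip/in.
f_max = √(f_v² + f_b²) = √(1.012² + 3.035²) = 3.199 kip/in.
φr_n = 0.75 × 0.6 × 90 × (0.707 × 0.3125) = 8.948 kip/in → adequate.

f_max ≈ 3.2 kip/in; adequate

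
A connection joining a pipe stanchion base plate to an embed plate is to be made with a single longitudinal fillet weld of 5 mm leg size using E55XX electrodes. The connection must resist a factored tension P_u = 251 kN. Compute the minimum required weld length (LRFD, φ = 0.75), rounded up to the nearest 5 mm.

L = 290 mm

E55XX → F_EXX = 550 MPa.
Throat t_e = 0.707 × 5 = 3.535 mm.
φr_n = 0.75 × 0.6 × 550 × 3.535 × 10⁻³ = 0.8749 kN/mm.
L_req = P_u / φr_n = 251 / 0.8749 = 286.9 mm total.
Round up → use L = 290 mm.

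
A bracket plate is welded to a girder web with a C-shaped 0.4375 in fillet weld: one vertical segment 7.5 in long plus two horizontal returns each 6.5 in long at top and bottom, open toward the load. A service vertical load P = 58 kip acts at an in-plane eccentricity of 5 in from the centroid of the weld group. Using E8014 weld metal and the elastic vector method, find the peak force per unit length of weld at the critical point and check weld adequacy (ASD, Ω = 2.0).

f_max ≈ 7.75 kip/in; NOT adequate

E80XX → F_EXX = 80 ksi.
Total weld length L_w = 20.5 in. Treat welds as unit-width lines.
Centroid: x̄ = 2×6.5×3.25 / 20.5 = 2.061 in from the vertical weld.
Polar moment about centroid: J = I_x + I_y = [7.5³/12 + 2×6.5×3.75²] + [7.5×2.061² + 2(6.5³/12 + 6.5×1.189²)] = 314 in³.
Direct shear f_v = P/L_w = 58 / 20.5 = 2.829 kip/in (vertical).
Torsion M = P·e = 58 × 5 = 290 kip·in.
Critical point at (x, y) = (4.439, 3.75) from centroid. f_tx = M·y/J = 3.464 kip/in; f_ty = M·x/J = 4.1 kip/in.
Resultant f_max = √[f_tx² + (f_v + f_ty)²] = √[3.464² + (2.829 + 4.1)²] = 7.747 kip/in.
Capacity per unit length: r_n/Ω = (1/2.0) × 0.6 × 80 × (0.707 × 0.4375) = 7.423 kip/in.
7.747 > 7.423 → NOT adequate.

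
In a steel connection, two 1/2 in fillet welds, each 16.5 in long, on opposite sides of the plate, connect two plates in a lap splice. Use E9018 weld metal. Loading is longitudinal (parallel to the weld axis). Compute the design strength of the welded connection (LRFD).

φR_n ≈ 472 kips

E90XX → F_EXX = 90 ksi.
Effective throat t_e = 0.707 × 0.5 = 0.3535 in.
Total length L = 33 in; A_we = 0.3535 × 33 = 11.67 in².
F_nw = 0.6 F_EXX = 0.6 × 90 = 54 ksi.
φR_n = 0.75 × 54 × 11.67 = 472.5 kips.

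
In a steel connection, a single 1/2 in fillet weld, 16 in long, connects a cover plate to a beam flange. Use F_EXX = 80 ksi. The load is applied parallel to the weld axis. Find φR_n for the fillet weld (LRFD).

φR_n ≈ 204 kips

Effective throat t_e = 0.707 × 0.5 = 0.3535 in.
Total length L = 16 in; A_we = 0.3535 × 16 = 5.656 in².
F_nw = 0.6 F_EXX = 0.6 × 80 = 48 ksi.
φR_n = 0.75 × 48 × 5.656 = 203.6 kips.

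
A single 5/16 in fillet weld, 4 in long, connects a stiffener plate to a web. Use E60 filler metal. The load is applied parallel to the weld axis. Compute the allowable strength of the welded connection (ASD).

E60XX → F_EXX = 60 ksi.
Effective throat t_e = 0.707 × 0.3125 = 0.2209 in.
Total length L = 4 in; A_we = 0.2209 × 4 = 0.8837 in².
F_nw = 0.6 F_EXX = 0.6 × 60 = 36 ksi.
R_n = 36 × 0.8837 = 31.81 kip; R_n/Ω = 31.81/2.0 = 15.91 kip.

R_n/Ω ≈ 15.9 kip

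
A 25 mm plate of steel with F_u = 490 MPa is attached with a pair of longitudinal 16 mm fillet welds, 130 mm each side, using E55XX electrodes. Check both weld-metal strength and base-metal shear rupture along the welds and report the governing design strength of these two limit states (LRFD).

E55XX → F_EXX = 550 MPa.
t_e = 0.707 × 16 = 11.31 mm; L = 260 mm.
Weld metal: φR_n = 0.75 × 0.6 × 550 × 11.31 × 260 × 10⁻³ = 727.9 kN.
Base metal (shear rupture): φR_n = 0.75 × 0.6 × 490 × 25 × 260 × 10⁻³ = 1433 kN.
Governing: weld metal.

φR_n ≈ 728 kN (weld metal governs)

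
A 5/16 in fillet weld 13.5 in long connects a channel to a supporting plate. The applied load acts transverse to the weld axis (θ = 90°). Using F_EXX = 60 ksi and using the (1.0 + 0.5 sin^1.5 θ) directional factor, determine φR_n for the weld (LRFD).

t_e = 0.707 × 0.3125 = 0.2209 in; A_we = 0.2209 × 13.5 = 2.983 in².
Directional factor: 1.0 + 0.5 sin^1.5(90°) = 1.5.
F_nw = 0.6 × 60 × 1.5 = 54 ksi.
φR_n = 0.75 × 54 × 2.983 = 120.8 kips.

φR_n ≈ 121 kips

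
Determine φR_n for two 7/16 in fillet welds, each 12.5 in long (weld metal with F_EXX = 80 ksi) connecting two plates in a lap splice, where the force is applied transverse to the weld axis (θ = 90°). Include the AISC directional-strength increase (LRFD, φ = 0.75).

t_e = 0.707 × 0.4375 = 0.3093 in; A_we = 0.3093 × 25 = 7.733 in².
Directional factor: 1.0 + 0.5 sin^1.5(90°) = 1.5.
F_nw = 0.6 × 80 × 1.5 = 72 ksi.
φR_n = 0.75 × 72 × 7.733 = 417.6 kips.

φR_n ≈ 418 kips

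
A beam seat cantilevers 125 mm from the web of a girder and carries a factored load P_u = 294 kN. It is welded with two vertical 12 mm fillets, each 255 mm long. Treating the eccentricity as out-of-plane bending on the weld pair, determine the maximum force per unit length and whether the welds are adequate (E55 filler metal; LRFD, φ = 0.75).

f_max ≈ 1790 N/mm; adequate

E55XX → F_EXX = 550 MPa.
L_w = 2 × 255 = 510 mm; section modulus (unit throat) S = 2 × L²/6 = 21680 mm².
Direct shear f_v = P/L_w = 294×10³/510 = 576.5 N/mm.
Moment M = P × e = 294×10³ × 125 = 36750000 N·mm; bending f_b = M/S = 1696 N/mm.
f_max = √(f_v² + f_b²) = √(576.5² + 1696²) = 1791 N/mm.
φr_n = 0.75 × 0.6 × 550 × (0.707 × 12) = 2100 N/mm → adequate.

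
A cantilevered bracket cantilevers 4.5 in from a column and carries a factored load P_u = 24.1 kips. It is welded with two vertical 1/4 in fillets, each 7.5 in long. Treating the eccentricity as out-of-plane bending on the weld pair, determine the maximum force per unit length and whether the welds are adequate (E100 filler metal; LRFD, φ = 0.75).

f_max ≈ 6 kip/in; adequate

E100XX → F_EXX = 100 ksi.
L_w = 2 × 7.5 = 15 in; section modulus (unit throat) S = 2 × L²/6 = 18.75 in².
Direct shear f_v = P/L_w = 24.1/15 = 1.607 kip/in.
Moment M = P × e = 24.1 × 4.5 = 108.45 kip·in; bending f_b = M/S = 5.784 kip/in.
f_max = √(f_v² + f_b²) = √(1.607² + 5.784²) = 6.003 kip/in.
φr_n = 0.75 × 0.6 × 100 × (0.707 × 0.25) = 7.954 kip/in → adequate.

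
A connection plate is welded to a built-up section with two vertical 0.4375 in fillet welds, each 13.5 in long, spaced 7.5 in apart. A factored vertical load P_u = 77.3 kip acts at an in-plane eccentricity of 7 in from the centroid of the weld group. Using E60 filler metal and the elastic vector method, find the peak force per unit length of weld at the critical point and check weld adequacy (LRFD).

f_max ≈ 7.13 kip/in; adequate

E60XX → F_EXX = 60 ksi.
Total weld length L_w = 27 in. Treat welds as unit-width lines.
Polar moment about centroid: J = 2[d³/12 + d(b/2)²] = 2[13.5³/12 + 13.5×3.75²] = 789.8 in³.
Direct shear f_v = P/L_w = 77.3 / 27 = 2.863 kip/in (vertical).
Torsion M = P·e = 77.3 × 7 = 541.1 kip·in.
Critical point at (x, y) = (3.75, 6.75) from centroid. f_tx = M·y/J = 4.625 kip/in; f_ty = M·x/J = 2.569 kip/in.
Resultant f_max = √[f_tx² + (f_v + f_ty)²] = √[4.625² + (2.863 + 2.569)²] = 7.134 kip/in.
Capacity per unit length: φr_n = 0.75 × 0.6 × 60 × (0.707 × 0.4375) = 8.351 kip/in.
7.134 ≤ 8.351 → adequate.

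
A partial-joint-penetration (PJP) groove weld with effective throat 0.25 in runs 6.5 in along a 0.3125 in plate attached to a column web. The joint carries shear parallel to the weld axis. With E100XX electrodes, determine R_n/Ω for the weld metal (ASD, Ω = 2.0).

E100XX → F_EXX = 100 ksi.
Effective throat (given) t_e = 0.25 in.
A_we = 0.25 × 6.5 = 1.625 in².
F_nw = 0.6 F_EXX = 60 ksi.
R_n/Ω = (60 × 1.625) / 2.0 = 48.75 kip.

R_n/Ω ≈ 48.8 kip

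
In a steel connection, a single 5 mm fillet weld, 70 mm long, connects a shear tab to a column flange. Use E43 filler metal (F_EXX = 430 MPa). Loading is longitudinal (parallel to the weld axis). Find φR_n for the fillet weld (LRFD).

φR_n ≈ 47.9 kN

Effective throat t_e = 0.707 × 5 = 3.535 mm.
Total length L = 70 mm; A_we = 3.535 × 70 = 247.4 mm².
F_nw = 0.6 F_EXX = 0.6 × 430 = 258 MPa.
φR_n = 0.75 × 258 × 247.4 × 10⁻³ = 47.88 kN.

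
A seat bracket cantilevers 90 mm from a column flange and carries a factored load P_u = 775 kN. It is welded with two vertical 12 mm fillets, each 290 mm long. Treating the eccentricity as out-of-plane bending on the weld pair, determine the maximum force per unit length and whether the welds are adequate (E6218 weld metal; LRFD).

f_max ≈ 2820 N/mm; NOT adequate

E62XX → F_EXX = 620 MPa.
L_w = 2 × 290 = 580 mm; section modulus (unit throat) S = 2 × L²/6 = 28030 mm².
Direct shear f_v = P/L_w = 775×10³/580 = 1336 N/mm.
Moment M = P × e = 775×10³ × 90 = 69750000 N·mm; bending f_b = M/S = 2488 N/mm.
f_max = √(f_v² + f_b²) = √(1336² + 2488²) = 2824 N/mm.
φr_n = 0.75 × 0.6 × 620 × (0.707 × 12) = 2367 N/mm → NOT adequate.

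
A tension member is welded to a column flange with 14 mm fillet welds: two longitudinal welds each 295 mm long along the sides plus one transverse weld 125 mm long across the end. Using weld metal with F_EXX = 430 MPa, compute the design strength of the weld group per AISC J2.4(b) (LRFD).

φR_n ≈ 1370 kN

t_e = 0.707 × 14 = 9.898 mm.
R_nwl = 0.6 × 430 × 9.898 × 590 × 10⁻³ = 1507 kN (longitudinal, 2 welds).
R_nwt = 0.6 × 430 × 9.898 × 125 × 10⁻³ = 319.2 kN (transverse, base value).
(i) R_nwl + R_nwt = 1826 kN; (ii) 0.85 R_nwl + 1.5 R_nwt = 1759 kN.
R_n = max = 1826 kN [governs: (i)]; φR_n = 1369 kN.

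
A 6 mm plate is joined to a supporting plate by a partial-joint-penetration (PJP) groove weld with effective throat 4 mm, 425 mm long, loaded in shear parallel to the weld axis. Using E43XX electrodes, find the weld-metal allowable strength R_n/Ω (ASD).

R_n/Ω ≈ 219 kN

E43XX → F_EXX = 430 MPa.
Effective throat (given) t_e = 4 mm.
A_we = 4 × 425 = 1700 mm².
F_nw = 0.6 F_EXX = 258 MPa.
R_n/Ω = (258 × 1700) / 2.0 × 10⁻³ = 219.3 kN.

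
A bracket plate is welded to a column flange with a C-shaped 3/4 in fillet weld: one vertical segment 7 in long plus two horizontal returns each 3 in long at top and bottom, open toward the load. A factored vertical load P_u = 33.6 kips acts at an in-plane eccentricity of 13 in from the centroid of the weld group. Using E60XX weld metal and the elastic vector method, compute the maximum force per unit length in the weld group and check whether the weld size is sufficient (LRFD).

f_max ≈ 17.6 kip/in; NOT adequate

E60XX → F_EXX = 60 ksi.
Total weld length L_w = 13 in. Treat welds as unit-width lines.
Centroid: x̄ = 2×3×1.5 / 13 = 0.6923 in from the vertical weld.
Polar moment about centroid: J = I_x + I_y = [7³/12 + 2×3×3.5²] + [7×0.6923² + 2(3³/12 + 3×0.8077²)] = 113.9 in³.
Direct shear f_v = P/L_w = 33.6 / 13 = 2.585 kip/in (vertical).
Torsion M = P·e = 33.6 × 13 = 436.8 kip·in.
Critical point at (x, y) = (2.308, 3.5) from centroid. f_tx = M·y/J = 13.43 kip/in; f_ty = M·x/J = 8.854 kip/in.
Resultant f_max = √[f_tx² + (f_v + f_ty)²] = √[13.43² + (2.585 + 8.854)²] = 17.64 kip/in.
Capacity per unit length: φr_n = 0.75 × 0.6 × 60 × (0.707 × 0.75) = 14.32 kip/in.
17.64 > 14.32 → NOT adequate.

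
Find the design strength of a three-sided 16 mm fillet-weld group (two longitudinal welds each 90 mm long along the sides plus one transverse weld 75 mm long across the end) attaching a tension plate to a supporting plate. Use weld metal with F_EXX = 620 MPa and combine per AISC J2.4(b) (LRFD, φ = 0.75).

t_e = 0.707 × 16 = 11.31 mm.
R_nwl = 0.6 × 620 × 11.31 × 180 × 10⁻³ = 757.5 kN (longitudinal, 2 welds).
R_nwt = 0.6 × 620 × 11.31 × 75 × 10⁻³ = 315.6 kN (transverse, base value).
(i) R_nwl + R_nwt = 1073 kN; (ii) 0.85 R_nwl + 1.5 R_nwt = 1117 kN.
R_n = max = 1117 kN [governs: (ii)]; φR_n = 837.9 kN.

φR_n ≈ 838 kN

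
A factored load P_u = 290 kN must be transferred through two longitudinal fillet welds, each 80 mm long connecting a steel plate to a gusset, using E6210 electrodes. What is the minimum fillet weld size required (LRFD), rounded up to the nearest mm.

w = 10 mm

E62XX → F_EXX = 620 MPa.
Total weld length L = 160 mm.
Required throat t_e = P_u / (φ × 0.6 F_EXX × L) = 290 / (0.75 × 0.6 × 620 × 160 × 10⁻³) = 6.496 mm.
Required leg w = t_e / 0.707 = 9.189 mm → use 10 mm.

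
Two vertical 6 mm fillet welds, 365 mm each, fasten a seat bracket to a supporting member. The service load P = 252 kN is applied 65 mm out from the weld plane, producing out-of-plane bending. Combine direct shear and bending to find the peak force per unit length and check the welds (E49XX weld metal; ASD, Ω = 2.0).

E49XX → F_EXX = 490 MPa.
L_w = 2 × 365 = 730 mm; section modulus (unit throat) S = 2 × L²/6 = 44410 mm².
Direct shear f_v = P/L_w = 252×10³/730 = 345.2 N/mm.
Moment M = P × e = 252×10³ × 65 = 16380000 N·mm; bending f_b = M/S = 368.8 N/mm.
f_max = √(f_v² + f_b²) = √(345.2² + 368.8²) = 505.2 N/mm.
r_n/Ω = (1/2.0) × 0.6 × 490 × (0.707 × 6) = 623.6 N/mm → adequate.

f_max ≈ 505 N/mm; adequate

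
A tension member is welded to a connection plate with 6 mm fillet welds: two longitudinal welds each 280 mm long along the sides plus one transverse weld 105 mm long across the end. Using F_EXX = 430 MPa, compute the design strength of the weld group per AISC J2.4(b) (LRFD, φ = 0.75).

t_e = 0.707 × 6 = 4.242 mm.
R_nwl = 0.6 × 430 × 4.242 × 560 × 10⁻³ = 612.9 kN (longitudinal, 2 welds).
R_nwt = 0.6 × 430 × 4.242 × 105 × 10⁻³ = 114.9 kN (transverse, base value).
(i) R_nwl + R_nwt = 727.8 kN; (ii) 0.85 R_nwl + 1.5 R_nwt = 693.3 kN.
R_n = max = 727.8 kN [governs: (i)]; φR_n = 545.8 kN.

φR_n ≈ 546 kN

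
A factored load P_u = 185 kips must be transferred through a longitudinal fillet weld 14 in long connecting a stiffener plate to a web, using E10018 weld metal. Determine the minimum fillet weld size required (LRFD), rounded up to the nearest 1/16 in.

E100XX → F_EXX = 100 ksi.
Total weld length L = 14 in.
Required throat t_e = P_u / (φ × 0.6 F_EXX × L) = 185 / (0.75 × 0.6 × 100 × 14) = 0.2937 in.
Required leg w = t_e / 0.707 = 0.4153 in → use 7/16 in.

w = 7/16 in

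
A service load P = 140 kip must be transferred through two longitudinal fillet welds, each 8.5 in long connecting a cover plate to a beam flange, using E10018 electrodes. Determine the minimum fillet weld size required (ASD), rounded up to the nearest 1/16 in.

w = 7/16 in

E100XX → F_EXX = 100 ksi.
Total weld length L = 17 in.
Required throat t_e = P × Ω / (0.6 F_EXX × L) = 140 × 2.0 / (0.6 × 100 × 17) = 0.2745 in.
Required leg w = t_e / 0.707 = 0.3883 in → use 7/16 in.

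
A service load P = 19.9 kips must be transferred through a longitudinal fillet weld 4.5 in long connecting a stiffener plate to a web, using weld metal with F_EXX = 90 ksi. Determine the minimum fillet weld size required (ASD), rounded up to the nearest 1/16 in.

Total weld length L = 4.5 in.
Required throat t_e = P × Ω / (0.6 F_EXX × L) = 19.9 × 2.0 / (0.6 × 90 × 4.5) = 0.1638 in.
Required leg w = t_e / 0.707 = 0.2317 in → use 1/4 in.

w = 1/4 in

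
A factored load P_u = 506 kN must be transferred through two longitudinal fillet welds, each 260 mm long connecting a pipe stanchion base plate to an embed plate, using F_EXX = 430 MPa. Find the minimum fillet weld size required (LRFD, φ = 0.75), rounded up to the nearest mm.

Total weld length L = 520 mm.
Required throat t_e = P_u / (φ × 0.6 F_EXX × L) = 506 / (0.75 × 0.6 × 430 × 520 × 10⁻³) = 5.029 mm.
Required leg w = t_e / 0.707 = 7.113 mm → use 8 mm.

w = 8 mm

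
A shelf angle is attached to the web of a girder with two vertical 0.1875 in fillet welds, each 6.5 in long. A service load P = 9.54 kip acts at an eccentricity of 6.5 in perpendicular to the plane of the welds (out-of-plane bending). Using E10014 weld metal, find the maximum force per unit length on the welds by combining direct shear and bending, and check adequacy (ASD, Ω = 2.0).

f_max ≈ 4.46 kip/in; NOT adequate

E100XX → F_EXX = 100 ksi.
L_w = 2 × 6.5 = 13 in; section modulus (unit throat) S = 2 × L²/6 = 14.08 in².
Direct shear f_v = P/L_w = 9.54/13 = 0.7338 kip/in.
Moment M = P × e = 9.54 × 6.5 = 62.01 kip·in; bending f_b = M/S = 4.403 kip/in.
f_max = √(f_v² + f_b²) = √(0.7338² + 4.403²) = 4.464 kip/in.
r_n/Ω = (1/2.0) × 0.6 × 100 × (0.707 × 0.1875) = 3.977 kip/in → NOT adequate.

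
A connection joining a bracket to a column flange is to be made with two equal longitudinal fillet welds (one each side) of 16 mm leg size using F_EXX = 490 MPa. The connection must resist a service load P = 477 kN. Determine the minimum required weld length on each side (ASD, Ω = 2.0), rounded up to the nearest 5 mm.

L = 145 mm on each side

Throat t_e = 0.707 × 16 = 11.31 mm.
r_n/Ω = (0.6 × 490 × 11.31) / 2.0 = 1663 N/mm = 1.663 kN/mm.
L_req = P / (r_n/Ω) = 477 / 1.663 = 286.9 mm total.
Per side: 286.9 / 2 = 143.4 mm.
Round up → use L = 145 mm on each side.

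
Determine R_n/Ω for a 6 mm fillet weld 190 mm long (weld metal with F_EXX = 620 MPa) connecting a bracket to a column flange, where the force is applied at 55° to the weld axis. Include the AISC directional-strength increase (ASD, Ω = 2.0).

t_e = 0.707 × 6 = 4.242 mm; A_we = 4.242 × 190 = 806 mm².
Directional factor: 1.0 + 0.5 sin^1.5(55°) = 1.371.
F_nw = 0.6 × 620 × 1.371 = 509.9 MPa.
R_n/Ω = (509.9 × 806) / 2.0 × 10⁻³ = 205.5 kN.

R_n/Ω ≈ 205 kN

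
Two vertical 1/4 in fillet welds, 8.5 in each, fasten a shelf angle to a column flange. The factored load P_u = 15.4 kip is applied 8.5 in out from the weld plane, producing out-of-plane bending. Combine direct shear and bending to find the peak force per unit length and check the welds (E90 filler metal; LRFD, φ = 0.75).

f_max ≈ 5.51 kip/in; adequate

E90XX → F_EXX = 90 ksi.
L_w = 2 × 8.5 = 17 in; section modulus (unit throat) S = 2 × L²/6 = 24.08 in².
Direct shear f_v = P/L_w = 15.4/17 = 0.9059 kip/in.
Moment M = P × e = 15.4 × 8.5 = 130.9 kip·in; bending f_b = M/S = 5.435 kip/in.
f_max = √(f_v² + f_b²) = √(0.9059² + 5.435²) = 5.51 kip/in.
φr_n = 0.75 × 0.6 × 90 × (0.707 × 0.25) = 7.158 kip/in → adequate.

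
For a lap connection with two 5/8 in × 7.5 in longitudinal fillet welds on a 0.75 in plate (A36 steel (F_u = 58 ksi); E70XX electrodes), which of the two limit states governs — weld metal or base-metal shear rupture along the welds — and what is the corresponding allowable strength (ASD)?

R_n/Ω ≈ 139 kips (weld metal governs)

E70XX → F_EXX = 70 ksi.
t_e = 0.707 × 0.625 = 0.4419 in; L = 15 in.
Weld metal: R_n/Ω = (1/2.0) × 0.6 × 70 × 0.4419 × 15 = 139.2 kips.
Base metal (shear rupture): R_n/Ω = (1/2.0) × 0.6 × 58 × 0.75 × 15 = 195.7 kips.
Governing: weld metal.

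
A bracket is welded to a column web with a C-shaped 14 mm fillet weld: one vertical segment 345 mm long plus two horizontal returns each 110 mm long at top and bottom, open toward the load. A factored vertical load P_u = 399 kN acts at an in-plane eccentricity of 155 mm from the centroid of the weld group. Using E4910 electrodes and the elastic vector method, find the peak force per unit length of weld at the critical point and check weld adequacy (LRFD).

E49XX → F_EXX = 490 MPa.
Total weld length L_w = 565 mm. Treat welds as unit-width lines.
Centroid: x̄ = 2×110×55 / 565 = 21.42 mm from the vertical weld.
Polar moment about centroid: J = I_x + I_y = [345³/12 + 2×110×172.5²] + [345×21.42² + 2(110³/12 + 110×33.58²)] = 10600000 mm³.
Direct shear f_v = P/L_w = 399×10³ / 565 = 706.2 N/mm (vertical).
Torsion M = P·e = 399×10³ × 155 = 61845000 N·mm.
Critical point at (x, y) = (88.58, 172.5) from centroid. f_tx = M·y/J = 1007 N/mm; f_ty = M·x/J = 517 N/mm.
Resultant f_max = √[f_tx² + (f_v + f_ty)²] = √[1007² + (706.2 + 517)²] = 1584 N/mm.
Capacity per unit length: φr_n = 0.75 × 0.6 × 490 × (0.707 × 14) = 2183 N/mm.
1584 ≤ 2183 → adequate.

f_max ≈ 1580 N/mm; adequate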